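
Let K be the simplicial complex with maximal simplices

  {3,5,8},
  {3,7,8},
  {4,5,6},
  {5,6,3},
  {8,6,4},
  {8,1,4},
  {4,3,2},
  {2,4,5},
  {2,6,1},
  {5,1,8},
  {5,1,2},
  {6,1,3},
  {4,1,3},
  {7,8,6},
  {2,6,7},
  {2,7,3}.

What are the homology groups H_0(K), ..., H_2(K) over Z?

H_0 = Z,  H_1 = Z^2,  H_2 = Z.

Fix the vertex order 1 < 2 < 3 < 4 < 5 < 6 < 7 < 8 and write every simplex with vertices in increasing order. Then dim K = 2 and the simplices of K are:

  0-simplices (8): [1], [2], [3], [4], [5], [6], [7], [8]
  1-simplices (24): (24 of them)
  2-simplices (16): [1,2,5], [1,2,6], [1,3,4], [1,3,6], [1,4,8], [1,5,8], [2,3,4], [2,3,7], [2,4,5], [2,6,7], [3,5,6], [3,5,8], [3,7,8], [4,5,6], [4,6,8], [6,7,8]

giving chain groups C_0 ≅ Z^8, C_1 ≅ Z^24, C_2 ≅ Z^16.

The boundary map ∂_1: C_1 → C_0 sends each edge [p,q] (with p < q) to q − p. For instance
  ∂[2,7] = [7] − [2].
The 8×24 boundary matrix has rank 7 and Smith normal form diag(1,1,1,1,1,1,1).

The boundary map ∂_2: C_2 → C_1 maps a triangle to the signed sum of its edges. For instance
  ∂[1,2,5] = [2,5] − [1,5] + [1,2],
  ∂[1,3,6] = [3,6] − [1,6] + [1,3].
As a 24×16 matrix over Z this has rank 15, with invariant factors (1,1,1,1,1,1,1,1,1,1,1,1,1,1,1).

Reading off H_k = ker ∂_k / im ∂_{k+1}:

  H_0: rank C_0 − rank ∂_1 = 8 − 7 = 1, and the invariant factors of ∂_1 are all 1, so H_0 = Z.
  H_1: rank ker ∂_1 − rank ∂_2 = (24 − 7) − 15 = 2, and the invariant factors of ∂_2 are all 1, so H_1 = Z^2.
  H_2: rank ker ∂_2 − rank ∂_3 = (16 − 15) − 0 = 1, and there is no ∂_3, so H_2 = Z.

As a check, the Euler characteristic is 8 − 24 + 16 = 0, which agrees with 1 − 2 + 1 = 0.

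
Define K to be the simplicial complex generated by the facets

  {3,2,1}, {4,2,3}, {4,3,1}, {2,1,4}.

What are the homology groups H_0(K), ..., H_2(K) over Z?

Order the vertices as 1 < 2 < 3 < 4. Listing each simplex with vertices in this order, K has dimension 2 with simplices:

  0-simplices (4): [1], [2], [3], [4]
  1-simplices (6): [1,2], [1,3], [1,4], [2,3], [2,4], [3,4]
  2-simplices (4): [1,2,3], [1,2,4], [1,3,4], [2,3,4]

so the chain groups are C_0 ≅ Z^4, C_1 ≅ Z^6, C_2 ≅ Z^4.

Boundary ∂_1: C_1 → C_0 sends each edge [p,q] (with p < q) to q − p.
The resulting 4×6 matrix has rank 3, and its Smith normal form has invariant factors (1,1,1).

Boundary ∂_2: C_2 → C_1 maps a triangle to the signed sum of its edges. For instance
  ∂[1,3,4] = [3,4] − [1,4] + [1,3],
  ∂[1,2,4] = [2,4] − [1,4] + [1,2].
As a 6×4 matrix over Z this has rank 3, with invariant factors (1,1,1).

Reading off H_k = ker ∂_k / im ∂_{k+1}:

  H_0: rank C_0 − rank ∂_1 = 4 − 3 = 1, and the invariant factors of ∂_1 are all 1, so H_0 = Z.
  H_1: rank ker ∂_1 − rank ∂_2 = (6 − 3) − 3 = 0, and the invariant factors of ∂_2 are all 1, so H_1 = 0.
  H_2: rank ker ∂_2 − rank ∂_3 = (4 − 3) − 0 = 1, and there is no ∂_3, so H_2 = Z.

As a check, the Euler characteristic is 4 − 6 + 4 = 2, which agrees with 1 − 0 + 1 = 2.

H_0 = Z,  H_1 = 0,  H_2 = Z.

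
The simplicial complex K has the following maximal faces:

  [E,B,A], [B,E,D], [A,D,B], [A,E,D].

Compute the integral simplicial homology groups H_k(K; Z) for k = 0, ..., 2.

H_0 ≅ Z,  H_1 = 0,  H_2 ≅ Z.

Take the total order A < B < D < E on the vertex set. Then K (dimension 2) consists of the simplices:

  0-simplices (4): A, B, D, E
  1-simplices (6): AB, AD, AE, BD, BE, DE
  2-simplices (4): ABD, ABE, ADE, BDE

giving chain groups C_0 ≅ Z^4, C_1 ≅ Z^6, C_2 ≅ Z^4.

∂_1: C_1 → C_0 sends each edge [p,q] (with p < q) to q − p.
This gives a 4×6 integer matrix of rank 3; reducing to Smith normal form yields diagonal entries (1,1,1).

Boundary ∂_2: C_2 → C_1 sends each 2-simplex [p,q,r] to [q,r] − [p,r] + [p,q]. For instance
  ∂BDE = DE − BE + BD,
  ∂ABE = BE − AE + AB.
The resulting 6×4 matrix has rank 3, and its Smith normal form has invariant factors (1,1,1).

Now H_k = ker ∂_k / im ∂_{k+1}, so:

  H_0: rank C_0 − rank ∂_1 = 4 − 3 = 1, and the invariant factors of ∂_1 are all 1, so H_0 = Z.
  H_1: rank ker ∂_1 − rank ∂_2 = (6 − 3) − 3 = 0, and the invariant factors of ∂_2 are all 1, so H_1 = 0.
  H_2: rank ker ∂_2 − rank ∂_3 = (4 − 3) − 0 = 1, and there is no ∂_3, so H_2 = Z.

As a check, the Euler characteristic is 4 − 6 + 4 = 2, which agrees with 1 − 0 + 1 = 2.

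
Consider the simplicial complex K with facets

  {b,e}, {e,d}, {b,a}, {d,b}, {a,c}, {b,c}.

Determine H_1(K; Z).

We work with the vertex ordering a < b < c < d < e. The simplices of K, each written with vertices in increasing order, are:

  0-simplices (5): a, b, c, d, e
  1-simplices (6): ab, ac, bc, bd, be, de

giving chain groups C_0 ≅ Z^5, C_1 ≅ Z^6.

Boundary ∂_1: C_1 → C_0 is given by ∂[p,q] = [q] − [p]. For instance
  ∂ab = b − a.
The resulting 5×6 matrix has rank 4, and its Smith normal form has invariant factors (1,1,1,1).

Now H_k = ker ∂_k / im ∂_{k+1}, so:

  H_1: rank ker ∂_1 − rank ∂_2 = (6 − 4) − 0 = 2, and there is no ∂_2, so H_1 ≅ Z^2.

H_1 = Z^2.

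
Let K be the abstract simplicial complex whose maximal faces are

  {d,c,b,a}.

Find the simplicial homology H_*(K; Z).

Fix the vertex order a < b < c < d and write every simplex with vertices in increasing order. Then dim K = 3 and the simplices of K are:

  0-simplices (4): a, b, c, d
  1-simplices (6): ab, ac, ad, bc, bd, cd
  2-simplices (4): abc, abd, acd, bcd
  3-simplices (1): abcd

so the chain groups are C_0 ≅ Z^4, C_1 ≅ Z^6, C_2 ≅ Z^4, C_3 ≅ Z^1.

The boundary map ∂_1: C_1 → C_0 is given by ∂[p,q] = [q] − [p]. For instance
  ∂ad = d − a.
The resulting 4×6 matrix has rank 3, and its Smith normal form has invariant factors (1,1,1).

The boundary map ∂_2: C_2 → C_1 sends each 2-simplex [p,q,r] to [q,r] − [p,r] + [p,q]. For instance
  ∂acd = cd − ad + ac,
  ∂bcd = cd − bd + bc.
The 6×4 boundary matrix has rank 3 and Smith normal form diag(1,1,1).

∂_3: C_3 → C_2 sends each 3-simplex σ to the alternating sum Σ_i (−1)^i (σ with its i-th vertex removed). For instance
  ∂abcd = bcd − acd + abd − abc.
As a 4×1 matrix over Z this has rank 1, with invariant factors (1).

Now H_k = ker ∂_k / im ∂_{k+1}, so:

  H_0: rank C_0 − rank ∂_1 = 4 − 3 = 1, and the invariant factors of ∂_1 are all 1, so H_0 = Z.
  H_1: rank ker ∂_1 − rank ∂_2 = (6 − 3) − 3 = 0, and the invariant factors of ∂_2 are all 1, so H_1 = 0.
  H_2: rank ker ∂_2 − rank ∂_3 = (4 − 3) − 1 = 0, and the invariant factors of ∂_3 are all 1, so H_2 = 0.
  H_3: rank ker ∂_3 − rank ∂_4 = (1 − 1) − 0 = 0, and there is no ∂_4, so H_3 = 0.

(K is a triangulation of the 3-simplex.)

H_0 = Z,  H_1 = 0,  H_2 = 0,  H_3 = 0.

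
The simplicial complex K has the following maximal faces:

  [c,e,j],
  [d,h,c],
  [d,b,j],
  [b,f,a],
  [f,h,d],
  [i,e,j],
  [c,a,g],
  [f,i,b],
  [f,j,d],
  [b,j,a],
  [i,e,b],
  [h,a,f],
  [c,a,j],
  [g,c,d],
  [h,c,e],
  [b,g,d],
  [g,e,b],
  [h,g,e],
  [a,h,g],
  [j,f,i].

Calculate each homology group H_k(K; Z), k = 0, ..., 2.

H_0 ≅ Z,  H_1 ≅ Z ⊕ Z/2Z,  H_2 = 0.

Take the total order a < b < c < d < e < f < g < h < i < j on the vertex set. Then K (dimension 2) consists of the simplices:

  0-simplices (10): a, b, c, d, e, f, g, h, i, j
  1-simplices (30): ab, ac, af, ag, ah, aj, bd, be, bf, bg, bi, bj, cd, ce, cg, ch, cj, df, dg, dh, dj, eg, eh, ei, ej, fh, fi, fj, gh, ij
  2-simplices (20): abf, abj, acg, acj, afh, agh, bdg, bdj, beg, bei, bfi, cdg, cdh, ceh, cej, dfh, dfj, egh, eij, fij

Hence C_0 ≅ Z^10, C_1 ≅ Z^30, C_2 ≅ Z^20.

The boundary map ∂_1: C_1 → C_0 sends each edge [p,q] (with p < q) to q − p.
As a 10×30 matrix over Z this has rank 9, with invariant factors (1,1,1,1,1,1,1,1,1).

∂_2: C_2 → C_1 acts by ∂[p,q,r] = [q,r] − [p,r] + [p,q]. For instance
  ∂egh = gh − eh + eg,
  ∂fij = ij − fj + fi.
This gives a 30×20 integer matrix of rank 20; reducing to Smith normal form yields diagonal entries (1,1,1,1,1,1,1,1,1,1,1,1,1,1,1,1,1,1,1,2).

Reading off H_k = ker ∂_k / im ∂_{k+1}:

  H_0: rank C_0 − rank ∂_1 = 10 − 9 = 1, and the invariant factors of ∂_1 are all 1, so H_0 = Z.
  H_1: rank ker ∂_1 − rank ∂_2 = (30 − 9) − 20 = 1, and ∂_2 has invariant factor 2 > 1, so H_1 = Z ⊕ Z/2Z.
  H_2: rank ker ∂_2 − rank ∂_3 = (20 − 20) − 0 = 0, and there is no ∂_3, so H_2 = 0.

As a check, the Euler characteristic is 10 − 30 + 20 = 0, which agrees with 1 − 1 + 0 = 0.
(K is a triangulation of the Klein bottle.)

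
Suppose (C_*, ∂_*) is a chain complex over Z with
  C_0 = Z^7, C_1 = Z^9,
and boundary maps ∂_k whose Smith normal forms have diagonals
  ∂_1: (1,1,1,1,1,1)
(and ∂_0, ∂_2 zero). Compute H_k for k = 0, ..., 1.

H_0 ≅ Z,  H_1 ≅ Z^3.

H_0: b_0 = 7 − 0 − 6 = 1; torsion from ∂_1 factors > 1: none. So H_0 ≅ Z.
H_1: b_1 = 9 − 6 − 0 = 3; torsion from ∂_2 factors > 1: none. So H_1 ≅ Z^3.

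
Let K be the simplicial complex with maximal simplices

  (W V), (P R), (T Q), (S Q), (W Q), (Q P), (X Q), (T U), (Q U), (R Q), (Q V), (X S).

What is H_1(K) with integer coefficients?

H_1 = Z^4.

Fix the vertex order P < Q < R < S < T < U < V < W < X and write every simplex with vertices in increasing order. Then dim K = 1 and the simplices of K are:

  0-simplices (9): P, Q, R, S, T, U, V, W, X
  1-simplices (12): PQ, PR, QR, QS, QT, QU, QV, QW, QX, SX, TU, VW

so the chain groups are C_0 ≅ Z^9, C_1 ≅ Z^12.

The boundary map ∂_1: C_1 → C_0 maps an edge to its endpoints' difference, ∂[p,q] = q − p. For instance
  ∂QT = T − Q.
The resulting 9×12 matrix has rank 8, and its Smith normal form has invariant factors (1,1,1,1,1,1,1,1).

Computing H_k = (kernel of ∂_k) / (image of ∂_{k+1}):

  H_1: rank ker ∂_1 − rank ∂_2 = (12 − 8) − 0 = 4, and there is no ∂_2, so H_1 ≅ Z^4.

(K is a triangulation of a wedge of 4 circles.)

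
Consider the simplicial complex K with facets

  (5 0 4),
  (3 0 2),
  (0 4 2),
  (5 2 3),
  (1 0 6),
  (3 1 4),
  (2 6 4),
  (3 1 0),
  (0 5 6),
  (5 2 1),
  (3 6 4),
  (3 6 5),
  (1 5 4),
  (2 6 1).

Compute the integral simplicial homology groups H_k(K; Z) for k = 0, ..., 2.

H_0 ≅ Z,  H_1 ≅ Z^2,  H_2 ≅ Z.

Fix the vertex order 0 < 1 < 2 < 3 < 4 < 5 < 6 and write every simplex with vertices in increasing order. Then dim K = 2 and the simplices of K are:

  0-simplices (7): [0], [1], [2], [3], [4], [5], [6]
  1-simplices (21): [0,1], [0,2], [0,3], [0,4], [0,5], [0,6], [1,2], [1,3], [1,4], [1,5], [1,6], [2,3], [2,4], [2,5], [2,6], [3,4], [3,5], [3,6], [4,5], [4,6], [5,6]
  2-simplices (14): [0,1,3], [0,1,6], [0,2,3], [0,2,4], [0,4,5], [0,5,6], [1,2,5], [1,2,6], [1,3,4], [1,4,5], [2,3,5], [2,4,6], [3,4,6], [3,5,6]

Hence C_0 ≅ Z^7, C_1 ≅ Z^21, C_2 ≅ Z^14.

Boundary ∂_1: C_1 → C_0 maps an edge to its endpoints' difference, ∂[p,q] = q − p.
As a 7×21 matrix over Z this has rank 6, with invariant factors (1,1,1,1,1,1).

Boundary ∂_2: C_2 → C_1 maps a triangle to the signed sum of its edges. For instance
  ∂[2,3,5] = [3,5] − [2,5] + [2,3],
  ∂[3,5,6] = [5,6] − [3,6] + [3,5].
The resulting 21×14 matrix has rank 13, and its Smith normal form has invariant factors (1,1,1,1,1,1,1,1,1,1,1,1,1).

Computing H_k = (kernel of ∂_k) / (image of ∂_{k+1}):

  H_0: rank C_0 − rank ∂_1 = 7 − 6 = 1, and the invariant factors of ∂_1 are all 1, so H_0 ≅ Z.
  H_1: rank ker ∂_1 − rank ∂_2 = (21 − 6) − 13 = 2, and the invariant factors of ∂_2 are all 1, so H_1 ≅ Z^2.
  H_2: rank ker ∂_2 − rank ∂_3 = (14 − 13) − 0 = 1, and there is no ∂_3, so H_2 ≅ Z.

(K is a triangulation of the torus T^2.)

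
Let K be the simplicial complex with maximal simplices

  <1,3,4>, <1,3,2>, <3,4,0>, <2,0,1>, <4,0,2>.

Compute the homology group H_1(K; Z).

We work with the vertex ordering 0 < 1 < 2 < 3 < 4. The simplices of K, each written with vertices in increasing order, are:

  0-simplices (5): [0], [1], [2], [3], [4]
  1-simplices (10): [0,1], [0,2], [0,3], [0,4], [1,2], [1,3], [1,4], [2,3], [2,4], [3,4]
  2-simplices (5): [0,1,2], [0,2,4], [0,3,4], [1,2,3], [1,3,4]

Hence C_0 ≅ Z^5, C_1 ≅ Z^10, C_2 ≅ Z^5.

The boundary map ∂_1: C_1 → C_0 sends each edge [p,q] (with p < q) to q − p. For instance
  ∂[3,4] = [4] − [3].
The 5×10 boundary matrix has rank 4 and Smith normal form diag(1,1,1,1).

Boundary ∂_2: C_2 → C_1 maps a triangle to the signed sum of its edges. For instance
  ∂[1,3,4] = [3,4] − [1,4] + [1,3],
  ∂[0,3,4] = [3,4] − [0,4] + [0,3].
The resulting 10×5 matrix has rank 5, and its Smith normal form has invariant factors (1,1,1,1,1).

Computing H_k = (kernel of ∂_k) / (image of ∂_{k+1}):

  H_1: rank ker ∂_1 − rank ∂_2 = (10 − 4) − 5 = 1, and the invariant factors of ∂_2 are all 1, so H_1 = Z.

H_1 = Z.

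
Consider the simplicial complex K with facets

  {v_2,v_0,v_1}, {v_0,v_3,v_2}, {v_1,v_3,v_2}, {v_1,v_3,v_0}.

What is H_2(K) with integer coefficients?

We work with the vertex ordering v_0 < v_1 < v_2 < v_3. The simplices of K, each written with vertices in increasing order, are:

  0-simplices (4): [v_0], [v_1], [v_2], [v_3]
  1-simplices (6): [v_0,v_1], [v_0,v_2], [v_0,v_3], [v_1,v_2], [v_1,v_3], [v_2,v_3]
  2-simplices (4): [v_0,v_1,v_2], [v_0,v_1,v_3], [v_0,v_2,v_3], [v_1,v_2,v_3]

so the chain groups are C_0 ≅ Z^4, C_1 ≅ Z^6, C_2 ≅ Z^4.

∂_1: C_1 → C_0 is given by ∂[p,q] = [q] − [p]. For instance
  ∂[v_2,v_3] = [v_3] − [v_2].
The 4×6 boundary matrix has rank 3 and Smith normal form diag(1,1,1).

∂_2: C_2 → C_1 sends each 2-simplex [p,q,r] to [q,r] − [p,r] + [p,q]. For instance
  ∂[v_0,v_1,v_3] = [v_1,v_3] − [v_0,v_3] + [v_0,v_1],
  ∂[v_0,v_1,v_2] = [v_1,v_2] − [v_0,v_2] + [v_0,v_1].
The resulting 6×4 matrix has rank 3, and its Smith normal form has invariant factors (1,1,1).

From H_k ≅ ker(∂_k) / im(∂_{k+1}) we obtain:

  H_2: rank ker ∂_2 − rank ∂_3 = (4 − 3) − 0 = 1, and there is no ∂_3, so H_2 ≅ Z.

(K is a triangulation of the 2-sphere S^2.)

H_2 = Z.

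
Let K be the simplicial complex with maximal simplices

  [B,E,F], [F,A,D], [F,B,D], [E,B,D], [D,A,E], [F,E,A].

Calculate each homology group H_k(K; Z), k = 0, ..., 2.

K has 5 vertices, 9 edges, 6 triangles.
rank ∂_0 = 0, rank ∂_1 = 4 ⇒ b_0 = 5 − 0 − 4 = 1; all invariant factors of ∂_1 are 1 so no torsion. So H_0 = Z.
rank ∂_1 = 4, rank ∂_2 = 5 ⇒ b_1 = 9 − 4 − 5 = 0; all invariant factors of ∂_2 are 1 so no torsion. So H_1 = 0.
rank ∂_2 = 5, rank ∂_3 = 0 ⇒ b_2 = 6 − 5 − 0 = 1. So H_2 = Z.

H_0 = Z,  H_1 = 0,  H_2 = Z.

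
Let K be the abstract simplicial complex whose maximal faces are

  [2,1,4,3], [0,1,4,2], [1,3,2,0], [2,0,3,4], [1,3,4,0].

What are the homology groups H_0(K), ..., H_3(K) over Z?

Take the total order 0 < 1 < 2 < 3 < 4 on the vertex set. Then K (dimension 3) consists of the simplices:

  0-simplices (5): [0], [1], [2], [3], [4]
  1-simplices (10): [0,1], [0,2], [0,3], [0,4], [1,2], [1,3], [1,4], [2,3], [2,4], [3,4]
  2-simplices (10): [0,1,2], [0,1,3], [0,1,4], [0,2,3], [0,2,4], [0,3,4], [1,2,3], [1,2,4], [1,3,4], [2,3,4]
  3-simplices (5): [0,1,2,3], [0,1,2,4], [0,1,3,4], [0,2,3,4], [1,2,3,4]

giving chain groups C_0 ≅ Z^5, C_1 ≅ Z^10, C_2 ≅ Z^10, C_3 ≅ Z^5.

Boundary ∂_1: C_1 → C_0 is given by ∂[p,q] = [q] − [p].
The resulting 5×10 matrix has rank 4, and its Smith normal form has invariant factors (1,1,1,1).

Boundary ∂_2: C_2 → C_1 acts by ∂[p,q,r] = [q,r] − [p,r] + [p,q]. For instance
  ∂[1,3,4] = [3,4] − [1,4] + [1,3],
  ∂[2,3,4] = [3,4] − [2,4] + [2,3].
This gives a 10×10 integer matrix of rank 6; reducing to Smith normal form yields diagonal entries (1,1,1,1,1,1).

Boundary ∂_3: C_3 → C_2 sends each 3-simplex σ to the alternating sum Σ_i (−1)^i (σ with its i-th vertex removed). For instance
  ∂[1,2,3,4] = [2,3,4] − [1,3,4] + [1,2,4] − [1,2,3],
  ∂[0,1,2,3] = [1,2,3] − [0,2,3] + [0,1,3] − [0,1,2].
As a 10×5 matrix over Z this has rank 4, with invariant factors (1,1,1,1).

Computing H_k = (kernel of ∂_k) / (image of ∂_{k+1}):

  H_0: rank C_0 − rank ∂_1 = 5 − 4 = 1, and the invariant factors of ∂_1 are all 1, so H_0 ≅ Z.
  H_1: rank ker ∂_1 − rank ∂_2 = (10 − 4) − 6 = 0, and the invariant factors of ∂_2 are all 1, so H_1 ≅ 0.
  H_2: rank ker ∂_2 − rank ∂_3 = (10 − 6) − 4 = 0, and the invariant factors of ∂_3 are all 1, so H_2 ≅ 0.
  H_3: rank ker ∂_3 − rank ∂_4 = (5 − 4) − 0 = 1, and there is no ∂_4, so H_3 ≅ Z.

As a check, the Euler characteristic is 5 − 10 + 10 − 5 = 0, which agrees with 1 − 0 + 0 − 1 = 0.
(K is a triangulation of the 3-sphere S^3.)

H_0 ≅ Z,  H_1 = 0,  H_2 = 0,  H_3 ≅ Z.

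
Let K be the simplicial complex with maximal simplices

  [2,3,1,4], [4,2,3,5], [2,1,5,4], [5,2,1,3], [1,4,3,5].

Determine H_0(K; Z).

H_0 ≅ Z.

Take the total order 1 < 2 < 3 < 4 < 5 on the vertex set. Then K (dimension 3) consists of the simplices:

  0-simplices (5): [1], [2], [3], [4], [5]
  1-simplices (10): [1,2], [1,3], [1,4], [1,5], [2,3], [2,4], [2,5], [3,4], [3,5], [4,5]
  2-simplices (10): [1,2,3], [1,2,4], [1,2,5], [1,3,4], [1,3,5], [1,4,5], [2,3,4], [2,3,5], [2,4,5], [3,4,5]
  3-simplices (5): [1,2,3,4], [1,2,3,5], [1,2,4,5], [1,3,4,5], [2,3,4,5]

giving chain groups C_0 ≅ Z^5, C_1 ≅ Z^10, C_2 ≅ Z^10, C_3 ≅ Z^5.

The boundary map ∂_1: C_1 → C_0 sends each edge [p,q] (with p < q) to q − p.
The 5×10 boundary matrix has rank 4 and Smith normal form diag(1,1,1,1).

Boundary ∂_2: C_2 → C_1 sends each 2-simplex [p,q,r] to [q,r] − [p,r] + [p,q]. For instance
  ∂[1,3,5] = [3,5] − [1,5] + [1,3],
  ∂[2,3,4] = [3,4] − [2,4] + [2,3].
The 10×10 boundary matrix has rank 6 and Smith normal form diag(1,1,1,1,1,1).

∂_3: C_3 → C_2 sends each 3-simplex σ to the alternating sum Σ_i (−1)^i (σ with its i-th vertex removed). For instance
  ∂[1,2,4,5] = [2,4,5] − [1,4,5] + [1,2,5] − [1,2,4],
  ∂[1,2,3,4] = [2,3,4] − [1,3,4] + [1,2,4] − [1,2,3].
As a 10×5 matrix over Z this has rank 4, with invariant factors (1,1,1,1).

Now H_k = ker ∂_k / im ∂_{k+1}, so:

  H_0: rank C_0 − rank ∂_1 = 5 − 4 = 1, and the invariant factors of ∂_1 are all 1, so H_0 ≅ Z.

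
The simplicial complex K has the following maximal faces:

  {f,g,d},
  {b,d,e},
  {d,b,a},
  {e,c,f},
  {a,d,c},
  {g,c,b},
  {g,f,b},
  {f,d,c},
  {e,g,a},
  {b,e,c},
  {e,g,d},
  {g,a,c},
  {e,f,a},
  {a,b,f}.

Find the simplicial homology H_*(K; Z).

K has 7 vertices, 21 edges, 14 triangles.
rank ∂_0 = 0, rank ∂_1 = 6 ⇒ b_0 = 7 − 0 − 6 = 1; all invariant factors of ∂_1 are 1 so no torsion. So H_0 = Z.
rank ∂_1 = 6, rank ∂_2 = 13 ⇒ b_1 = 21 − 6 − 13 = 2; all invariant factors of ∂_2 are 1 so no torsion. So H_1 = Z^2.
rank ∂_2 = 13, rank ∂_3 = 0 ⇒ b_2 = 14 − 13 − 0 = 1. So H_2 = Z.

H_0 = Z,  H_1 = Z^2,  H_2 = Z.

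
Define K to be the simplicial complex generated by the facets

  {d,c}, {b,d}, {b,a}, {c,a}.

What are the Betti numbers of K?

b_0 = 1, b_1 = 1.

Fix the vertex order a < b < c < d and write every simplex with vertices in increasing order. Then dim K = 1 and the simplices of K are:

  0-simplices (4): a, b, c, d
  1-simplices (4): ab, ac, bd, cd

so the chain groups are C_0 ≅ Z^4, C_1 ≅ Z^4.

Boundary ∂_1: C_1 → C_0 sends each edge [p,q] (with p < q) to q − p. For instance
  ∂cd = d − c.
The 4×4 boundary matrix has rank 3 and Smith normal form diag(1,1,1).

Computing H_k = (kernel of ∂_k) / (image of ∂_{k+1}):

  H_0: rank C_0 − rank ∂_1 = 4 − 3 = 1, and the invariant factors of ∂_1 are all 1, so H_0 ≅ Z.
  H_1: rank ker ∂_1 − rank ∂_2 = (4 − 3) − 0 = 1, and there is no ∂_2, so H_1 ≅ Z.

As a check, the Euler characteristic is 4 − 4 = 0, which agrees with 1 − 1 = 0.

Hence the Betti numbers are b_0 = 1, b_1 = 1.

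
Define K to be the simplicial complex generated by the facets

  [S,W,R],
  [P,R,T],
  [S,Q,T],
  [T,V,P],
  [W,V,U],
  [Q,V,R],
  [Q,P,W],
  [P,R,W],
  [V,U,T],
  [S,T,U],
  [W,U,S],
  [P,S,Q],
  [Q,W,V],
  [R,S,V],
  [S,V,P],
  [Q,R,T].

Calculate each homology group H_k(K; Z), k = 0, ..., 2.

K has 8 vertices, 24 edges, 16 triangles.
rank ∂_0 = 0, rank ∂_1 = 7 ⇒ b_0 = 8 − 0 − 7 = 1; all invariant factors of ∂_1 are 1 so no torsion. So H_0 = Z.
rank ∂_1 = 7, rank ∂_2 = 15 ⇒ b_1 = 24 − 7 − 15 = 2; all invariant factors of ∂_2 are 1 so no torsion. So H_1 = Z^2.
rank ∂_2 = 15, rank ∂_3 = 0 ⇒ b_2 = 16 − 15 − 0 = 1. So H_2 = Z.

H_0 = Z,  H_1 = Z^2,  H_2 = Z.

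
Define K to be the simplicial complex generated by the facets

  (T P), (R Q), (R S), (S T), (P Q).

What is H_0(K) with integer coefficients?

We work with the vertex ordering P < Q < R < S < T. The simplices of K, each written with vertices in increasing order, are:

  0-simplices (5): P, Q, R, S, T
  1-simplices (5): PQ, PT, QR, RS, ST

so the chain groups are C_0 ≅ Z^5, C_1 ≅ Z^5.

The boundary map ∂_1: C_1 → C_0 maps an edge to its endpoints' difference, ∂[p,q] = q − p.
The 5×5 boundary matrix has rank 4 and Smith normal form diag(1,1,1,1).

Now H_k = ker ∂_k / im ∂_{k+1}, so:

  H_0: rank C_0 − rank ∂_1 = 5 − 4 = 1, and the invariant factors of ∂_1 are all 1, so H_0 = Z.

(K is a triangulation of the circle S^1.)

H_0 = Z.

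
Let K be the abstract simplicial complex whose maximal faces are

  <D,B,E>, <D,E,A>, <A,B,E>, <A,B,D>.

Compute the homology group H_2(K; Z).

H_2 = Z.

Take the total order A < B < D < E on the vertex set. Then K (dimension 2) consists of the simplices:

  0-simplices (4): A, B, D, E
  1-simplices (6): AB, AD, AE, BD, BE, DE
  2-simplices (4): ABD, ABE, ADE, BDE

Hence C_0 ≅ Z^4, C_1 ≅ Z^6, C_2 ≅ Z^4.

∂_1: C_1 → C_0 maps an edge to its endpoints' difference, ∂[p,q] = q − p. For instance
  ∂BE = E − B.
The 4×6 boundary matrix has rank 3 and Smith normal form diag(1,1,1).

The boundary map ∂_2: C_2 → C_1 acts by ∂[p,q,r] = [q,r] − [p,r] + [p,q]. For instance
  ∂ABE = BE − AE + AB,
  ∂ADE = DE − AE + AD.
As a 6×4 matrix over Z this has rank 3, with invariant factors (1,1,1).

Now H_k = ker ∂_k / im ∂_{k+1}, so:

  H_2: rank ker ∂_2 − rank ∂_3 = (4 − 3) − 0 = 1, and there is no ∂_3, so H_2 = Z.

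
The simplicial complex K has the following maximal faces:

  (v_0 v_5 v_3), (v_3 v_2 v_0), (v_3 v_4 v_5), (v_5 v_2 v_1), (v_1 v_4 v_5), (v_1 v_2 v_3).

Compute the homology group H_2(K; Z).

H_2 ≅ 0.

Fix the vertex order v_0 < v_1 < v_2 < v_3 < v_4 < v_5 and write every simplex with vertices in increasing order. Then dim K = 2 and the simplices of K are:

  0-simplices (6): [v_0], [v_1], [v_2], [v_3], [v_4], [v_5]
  1-simplices (12): [v_0,v_2], [v_0,v_3], [v_0,v_5], [v_1,v_2], [v_1,v_3], [v_1,v_4], [v_1,v_5], [v_2,v_3], [v_2,v_5], [v_3,v_4], [v_3,v_5], [v_4,v_5]
  2-simplices (6): [v_0,v_2,v_3], [v_0,v_3,v_5], [v_1,v_2,v_3], [v_1,v_2,v_5], [v_1,v_4,v_5], [v_3,v_4,v_5]

giving chain groups C_0 ≅ Z^6, C_1 ≅ Z^12, C_2 ≅ Z^6.

∂_1: C_1 → C_0 maps an edge to its endpoints' difference, ∂[p,q] = q − p. For instance
  ∂[v_0,v_5] = [v_5] − [v_0].
This gives a 6×12 integer matrix of rank 5; reducing to Smith normal form yields diagonal entries (1,1,1,1,1).

∂_2: C_2 → C_1 sends each 2-simplex [p,q,r] to [q,r] − [p,r] + [p,q]. For instance
  ∂[v_0,v_3,v_5] = [v_3,v_5] − [v_0,v_5] + [v_0,v_3],
  ∂[v_1,v_2,v_5] = [v_2,v_5] − [v_1,v_5] + [v_1,v_2].
This gives a 12×6 integer matrix of rank 6; reducing to Smith normal form yields diagonal entries (1,1,1,1,1,1).

Computing H_k = (kernel of ∂_k) / (image of ∂_{k+1}):

  H_2: rank ker ∂_2 − rank ∂_3 = (6 − 6) − 0 = 0, and there is no ∂_3, so H_2 ≅ 0.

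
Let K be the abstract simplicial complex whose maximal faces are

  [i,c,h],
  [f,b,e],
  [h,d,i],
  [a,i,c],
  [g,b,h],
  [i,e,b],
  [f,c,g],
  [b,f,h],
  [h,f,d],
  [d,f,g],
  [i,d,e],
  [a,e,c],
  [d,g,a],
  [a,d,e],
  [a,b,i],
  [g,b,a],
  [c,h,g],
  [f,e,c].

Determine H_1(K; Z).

H_1 ≅ Z ⊕ Z/2.

K has 9 vertices, 27 edges, 18 triangles.
rank ∂_1 = 8, rank ∂_2 = 18 ⇒ b_1 = 27 − 8 − 18 = 1; ∂_2 has invariant factor(s) [2] giving torsion. So H_1 ≅ Z ⊕ Z/2.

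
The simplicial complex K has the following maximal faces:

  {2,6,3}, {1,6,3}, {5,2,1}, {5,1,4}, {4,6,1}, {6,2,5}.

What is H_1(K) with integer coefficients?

H_1 ≅ Z.

K has 6 vertices, 12 edges, 6 triangles.
rank ∂_1 = 5, rank ∂_2 = 6 ⇒ b_1 = 12 − 5 − 6 = 1; all invariant factors of ∂_2 are 1 so no torsion. So H_1 ≅ Z.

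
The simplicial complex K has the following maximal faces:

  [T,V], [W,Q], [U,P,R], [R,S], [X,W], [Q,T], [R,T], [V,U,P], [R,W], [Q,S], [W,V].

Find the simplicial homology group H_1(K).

K has 9 vertices, 14 edges, 2 triangles.
rank ∂_1 = 8, rank ∂_2 = 2 ⇒ b_1 = 14 − 8 − 2 = 4; all invariant factors of ∂_2 are 1 so no torsion. So H_1 = Z^4.

H_1 ≅ Z^4.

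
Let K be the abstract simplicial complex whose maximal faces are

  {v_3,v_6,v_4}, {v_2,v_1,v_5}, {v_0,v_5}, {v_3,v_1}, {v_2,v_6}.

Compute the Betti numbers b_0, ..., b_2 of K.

We work with the vertex ordering v_0 < v_1 < v_2 < v_3 < v_4 < v_5 < v_6. The simplices of K, each written with vertices in increasing order, are:

  0-simplices (7): [v_0], [v_1], [v_2], [v_3], [v_4], [v_5], [v_6]
  1-simplices (9): [v_0,v_5], [v_1,v_2], [v_1,v_3], [v_1,v_5], [v_2,v_5], [v_2,v_6], [v_3,v_4], [v_3,v_6], [v_4,v_6]
  2-simplices (2): [v_1,v_2,v_5], [v_3,v_4,v_6]

Hence C_0 ≅ Z^7, C_1 ≅ Z^9, C_2 ≅ Z^2.

The boundary map ∂_1: C_1 → C_0 maps an edge to its endpoints' difference, ∂[p,q] = q − p. For instance
  ∂[v_2,v_5] = [v_5] − [v_2].
This gives a 7×9 integer matrix of rank 6; reducing to Smith normal form yields diagonal entries (1,1,1,1,1,1).

The boundary map ∂_2: C_2 → C_1 sends each 2-simplex [p,q,r] to [q,r] − [p,r] + [p,q]. For instance
  ∂[v_3,v_4,v_6] = [v_4,v_6] − [v_3,v_6] + [v_3,v_4],
  ∂[v_1,v_2,v_5] = [v_2,v_5] − [v_1,v_5] + [v_1,v_2].
As a 9×2 matrix over Z this has rank 2, with invariant factors (1,1).

Computing H_k = (kernel of ∂_k) / (image of ∂_{k+1}):

  H_0: rank C_0 − rank ∂_1 = 7 − 6 = 1, and the invariant factors of ∂_1 are all 1, so H_0 ≅ Z.
  H_1: rank ker ∂_1 − rank ∂_2 = (9 − 6) − 2 = 1, and the invariant factors of ∂_2 are all 1, so H_1 ≅ Z.
  H_2: rank ker ∂_2 − rank ∂_3 = (2 − 2) − 0 = 0, and there is no ∂_3, so H_2 ≅ 0.

Hence the Betti numbers are b_0 = 1, b_1 = 1, b_2 = 0.

b_0 = 1, b_1 = 1, b_2 = 0.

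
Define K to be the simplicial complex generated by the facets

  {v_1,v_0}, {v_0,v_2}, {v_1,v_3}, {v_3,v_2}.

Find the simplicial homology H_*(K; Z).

We work with the vertex ordering v_0 < v_1 < v_2 < v_3. The simplices of K, each written with vertices in increasing order, are:

  0-simplices (4): [v_0], [v_1], [v_2], [v_3]
  1-simplices (4): [v_0,v_1], [v_0,v_2], [v_1,v_3], [v_2,v_3]

Hence C_0 ≅ Z^4, C_1 ≅ Z^4.

Boundary ∂_1: C_1 → C_0 sends each edge [p,q] (with p < q) to q − p. For instance
  ∂[v_0,v_2] = [v_2] − [v_0].
The resulting 4×4 matrix has rank 3, and its Smith normal form has invariant factors (1,1,1).

Now H_k = ker ∂_k / im ∂_{k+1}, so:

  H_0: rank C_0 − rank ∂_1 = 4 − 3 = 1, and the invariant factors of ∂_1 are all 1, so H_0 ≅ Z.
  H_1: rank ker ∂_1 − rank ∂_2 = (4 − 3) − 0 = 1, and there is no ∂_2, so H_1 ≅ Z.

H_0 = Z,  H_1 = Z.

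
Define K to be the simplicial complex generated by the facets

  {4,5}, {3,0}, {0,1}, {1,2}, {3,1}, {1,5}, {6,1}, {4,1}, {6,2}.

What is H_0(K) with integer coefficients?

K has 7 vertices, 9 edges.
rank ∂_0 = 0, rank ∂_1 = 6 ⇒ b_0 = 7 − 0 − 6 = 1; all invariant factors of ∂_1 are 1 so no torsion. So H_0 = Z.

H_0 ≅ Z.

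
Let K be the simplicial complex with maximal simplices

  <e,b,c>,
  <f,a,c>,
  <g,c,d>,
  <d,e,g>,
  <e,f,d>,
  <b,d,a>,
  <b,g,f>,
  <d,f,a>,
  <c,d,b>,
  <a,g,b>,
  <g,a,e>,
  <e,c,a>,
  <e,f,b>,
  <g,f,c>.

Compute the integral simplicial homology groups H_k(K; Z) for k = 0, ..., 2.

Take the total order a < b < c < d < e < f < g on the vertex set. Then K (dimension 2) consists of the simplices:

  0-simplices (7): a, b, c, d, e, f, g
  1-simplices (21): ab, ac, ad, ae, af, ag, bc, bd, be, bf, bg, cd, ce, cf, cg, de, df, dg, ef, eg, fg
  2-simplices (14): abd, abg, ace, acf, adf, aeg, bcd, bce, bef, bfg, cdg, cfg, def, deg

Hence C_0 ≅ Z^7, C_1 ≅ Z^21, C_2 ≅ Z^14.

The boundary map ∂_1: C_1 → C_0 maps an edge to its endpoints' difference, ∂[p,q] = q − p. For instance
  ∂bg = g − b.
This gives a 7×21 integer matrix of rank 6; reducing to Smith normal form yields diagonal entries (1,1,1,1,1,1).

The boundary map ∂_2: C_2 → C_1 maps a triangle to the signed sum of its edges. For instance
  ∂def = ef − df + de,
  ∂adf = df − af + ad.
The 21×14 boundary matrix has rank 13 and Smith normal form diag(1,1,1,1,1,1,1,1,1,1,1,1,1).

Now H_k = ker ∂_k / im ∂_{k+1}, so:

  H_0: rank C_0 − rank ∂_1 = 7 − 6 = 1, and the invariant factors of ∂_1 are all 1, so H_0 ≅ Z.
  H_1: rank ker ∂_1 − rank ∂_2 = (21 − 6) − 13 = 2, and the invariant factors of ∂_2 are all 1, so H_1 ≅ Z^2.
  H_2: rank ker ∂_2 − rank ∂_3 = (14 − 13) − 0 = 1, and there is no ∂_3, so H_2 ≅ Z.

As a check, the Euler characteristic is 7 − 21 + 14 = 0, which agrees with 1 − 2 + 1 = 0.
(K is a triangulation of the torus T^2.)

H_0 ≅ Z,  H_1 ≅ Z^2,  H_2 ≅ Z.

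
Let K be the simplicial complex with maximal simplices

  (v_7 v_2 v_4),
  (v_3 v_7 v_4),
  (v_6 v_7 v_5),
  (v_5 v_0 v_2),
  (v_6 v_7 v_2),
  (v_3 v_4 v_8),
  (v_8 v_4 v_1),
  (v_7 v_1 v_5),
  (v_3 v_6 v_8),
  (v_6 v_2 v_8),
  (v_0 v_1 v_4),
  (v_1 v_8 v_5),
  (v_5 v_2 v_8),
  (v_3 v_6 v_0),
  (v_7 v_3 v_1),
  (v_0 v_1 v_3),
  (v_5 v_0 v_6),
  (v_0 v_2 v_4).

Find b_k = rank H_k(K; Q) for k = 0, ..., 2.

Fix the vertex order v_0 < v_1 < v_2 < v_3 < v_4 < v_5 < v_6 < v_7 < v_8 and write every simplex with vertices in increasing order. Then dim K = 2 and the simplices of K are:

  0-simplices (9): [v_0], [v_1], [v_2], [v_3], [v_4], [v_5], [v_6], [v_7], [v_8]
  1-simplices (27): (27 of them)
  2-simplices (18): (18 of them)

so the chain groups are C_0 ≅ Z^9, C_1 ≅ Z^27, C_2 ≅ Z^18.

Boundary ∂_1: C_1 → C_0 sends each edge [p,q] (with p < q) to q − p. For instance
  ∂[v_2,v_6] = [v_6] − [v_2].
As a 9×27 matrix over Z this has rank 8, with invariant factors (1,1,1,1,1,1,1,1).

The boundary map ∂_2: C_2 → C_1 maps a triangle to the signed sum of its edges. For instance
  ∂[v_1,v_4,v_8] = [v_4,v_8] − [v_1,v_8] + [v_1,v_4],
  ∂[v_0,v_3,v_6] = [v_3,v_6] − [v_0,v_6] + [v_0,v_3].
The resulting 27×18 matrix has rank 18, and its Smith normal form has invariant factors (1,1,1,1,1,1,1,1,1,1,1,1,1,1,1,1,1,2).

Reading off H_k = ker ∂_k / im ∂_{k+1}:

  H_0: rank C_0 − rank ∂_1 = 9 − 8 = 1, and the invariant factors of ∂_1 are all 1, so H_0 = Z.
  H_1: rank ker ∂_1 − rank ∂_2 = (27 − 8) − 18 = 1, and ∂_2 has invariant factor 2 > 1, so H_1 = Z ⊕ Z/2.
  H_2: rank ker ∂_2 − rank ∂_3 = (18 − 18) − 0 = 0, and there is no ∂_3, so H_2 = 0.

(K is a triangulation of the Klein bottle.)

Hence the Betti numbers are b_0 = 1, b_1 = 1, b_2 = 0.

b_0 = 1, b_1 = 1, b_2 = 0.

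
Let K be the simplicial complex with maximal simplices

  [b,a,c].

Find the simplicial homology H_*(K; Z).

H_0 ≅ Z,  H_1 = 0,  H_2 = 0.

K has 3 vertices, 3 edges, 1 triangle.
rank ∂_0 = 0, rank ∂_1 = 2 ⇒ b_0 = 3 − 0 − 2 = 1; all invariant factors of ∂_1 are 1 so no torsion. So H_0 ≅ Z.
rank ∂_1 = 2, rank ∂_2 = 1 ⇒ b_1 = 3 − 2 − 1 = 0; all invariant factors of ∂_2 are 1 so no torsion. So H_1 ≅ 0.
rank ∂_2 = 1, rank ∂_3 = 0 ⇒ b_2 = 1 − 1 − 0 = 0. So H_2 ≅ 0.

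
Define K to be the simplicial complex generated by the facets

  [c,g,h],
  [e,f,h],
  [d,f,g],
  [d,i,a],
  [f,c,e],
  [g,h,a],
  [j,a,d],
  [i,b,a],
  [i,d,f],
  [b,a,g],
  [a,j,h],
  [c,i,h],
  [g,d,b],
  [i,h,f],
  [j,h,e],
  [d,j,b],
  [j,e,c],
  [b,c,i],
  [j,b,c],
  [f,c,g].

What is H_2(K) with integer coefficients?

We work with the vertex ordering a < b < c < d < e < f < g < h < i < j. The simplices of K, each written with vertices in increasing order, are:

  0-simplices (10): a, b, c, d, e, f, g, h, i, j
  1-simplices (30): ab, ad, ag, ah, ai, aj, bc, bd, bg, bi, bj, ce, cf, cg, ch, ci, cj, df, dg, di, dj, ef, eh, ej, fg, fh, fi, gh, hi, hj
  2-simplices (20): abg, abi, adi, adj, agh, ahj, bci, bcj, bdg, bdj, cef, cej, cfg, cgh, chi, dfg, dfi, efh, ehj, fhi

giving chain groups C_0 ≅ Z^10, C_1 ≅ Z^30, C_2 ≅ Z^20.

Boundary ∂_1: C_1 → C_0 is given by ∂[p,q] = [q] − [p].
The resulting 10×30 matrix has rank 9, and its Smith normal form has invariant factors (1,1,1,1,1,1,1,1,1).

∂_2: C_2 → C_1 acts by ∂[p,q,r] = [q,r] − [p,r] + [p,q]. For instance
  ∂dfi = fi − di + df,
  ∂bci = ci − bi + bc.
As a 30×20 matrix over Z this has rank 20, with invariant factors (1,1,1,1,1,1,1,1,1,1,1,1,1,1,1,1,1,1,1,2).

Reading off H_k = ker ∂_k / im ∂_{k+1}:

  H_2: rank ker ∂_2 − rank ∂_3 = (20 − 20) − 0 = 0, and there is no ∂_3, so H_2 ≅ 0.

(K is a triangulation of the Klein bottle.)

H_2 ≅ 0.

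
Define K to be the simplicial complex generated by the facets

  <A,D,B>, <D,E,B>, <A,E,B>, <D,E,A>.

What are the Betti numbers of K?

Take the total order A < B < D < E on the vertex set. Then K (dimension 2) consists of the simplices:

  0-simplices (4): A, B, D, E
  1-simplices (6): AB, AD, AE, BD, BE, DE
  2-simplices (4): ABD, ABE, ADE, BDE

giving chain groups C_0 ≅ Z^4, C_1 ≅ Z^6, C_2 ≅ Z^4.

The boundary map ∂_1: C_1 → C_0 maps an edge to its endpoints' difference, ∂[p,q] = q − p.
As a 4×6 matrix over Z this has rank 3, with invariant factors (1,1,1).

∂_2: C_2 → C_1 maps a triangle to the signed sum of its edges. For instance
  ∂ADE = DE − AE + AD,
  ∂ABE = BE − AE + AB.
As a 6×4 matrix over Z this has rank 3, with invariant factors (1,1,1).

Reading off H_k = ker ∂_k / im ∂_{k+1}:

  H_0: rank C_0 − rank ∂_1 = 4 − 3 = 1, and the invariant factors of ∂_1 are all 1, so H_0 ≅ Z.
  H_1: rank ker ∂_1 − rank ∂_2 = (6 − 3) − 3 = 0, and the invariant factors of ∂_2 are all 1, so H_1 ≅ 0.
  H_2: rank ker ∂_2 − rank ∂_3 = (4 − 3) − 0 = 1, and there is no ∂_3, so H_2 ≅ Z.

(K is a triangulation of the 2-sphere S^2.)

Hence the Betti numbers are b_0 = 1, b_1 = 0, b_2 = 1.

b_0 = 1, b_1 = 0, b_2 = 1.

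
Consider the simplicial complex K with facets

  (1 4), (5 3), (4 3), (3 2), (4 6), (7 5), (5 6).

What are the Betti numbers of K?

Take the total order 1 < 2 < 3 < 4 < 5 < 6 < 7 on the vertex set. Then K (dimension 1) consists of the simplices:

  0-simplices (7): [1], [2], [3], [4], [5], [6], [7]
  1-simplices (7): [1,4], [2,3], [3,4], [3,5], [4,6], [5,6], [5,7]

so the chain groups are C_0 ≅ Z^7, C_1 ≅ Z^7.

The boundary map ∂_1: C_1 → C_0 maps an edge to its endpoints' difference, ∂[p,q] = q − p. For instance
  ∂[5,6] = [6] − [5].
The 7×7 boundary matrix has rank 6 and Smith normal form diag(1,1,1,1,1,1).

Reading off H_k = ker ∂_k / im ∂_{k+1}:

  H_0: rank C_0 − rank ∂_1 = 7 − 6 = 1, and the invariant factors of ∂_1 are all 1, so H_0 ≅ Z.
  H_1: rank ker ∂_1 − rank ∂_2 = (7 − 6) − 0 = 1, and there is no ∂_2, so H_1 ≅ Z.

Hence the Betti numbers are b_0 = 1, b_1 = 1.

b_0 = 1, b_1 = 1.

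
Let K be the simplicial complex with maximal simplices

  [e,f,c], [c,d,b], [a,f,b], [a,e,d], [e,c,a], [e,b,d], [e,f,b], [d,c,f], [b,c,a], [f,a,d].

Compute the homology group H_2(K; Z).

H_2 = 0.

Order the vertices as a < b < c < d < e < f. Listing each simplex with vertices in this order, K has dimension 2 with simplices:

  0-simplices (6): a, b, c, d, e, f
  1-simplices (15): ab, ac, ad, ae, af, bc, bd, be, bf, cd, ce, cf, de, df, ef
  2-simplices (10): abc, abf, ace, ade, adf, bcd, bde, bef, cdf, cef

so the chain groups are C_0 ≅ Z^6, C_1 ≅ Z^15, C_2 ≅ Z^10.

The boundary map ∂_1: C_1 → C_0 sends each edge [p,q] (with p < q) to q − p. For instance
  ∂ac = c − a.
The resulting 6×15 matrix has rank 5, and its Smith normal form has invariant factors (1,1,1,1,1).

The boundary map ∂_2: C_2 → C_1 maps a triangle to the signed sum of its edges. For instance
  ∂bef = ef − bf + be,
  ∂cef = ef − cf + ce.
As a 15×10 matrix over Z this has rank 10, with invariant factors (1,1,1,1,1,1,1,1,1,2).

Computing H_k = (kernel of ∂_k) / (image of ∂_{k+1}):

  H_2: rank ker ∂_2 − rank ∂_3 = (10 − 10) − 0 = 0, and there is no ∂_3, so H_2 = 0.

(K is a triangulation of the real projective plane RP^2.)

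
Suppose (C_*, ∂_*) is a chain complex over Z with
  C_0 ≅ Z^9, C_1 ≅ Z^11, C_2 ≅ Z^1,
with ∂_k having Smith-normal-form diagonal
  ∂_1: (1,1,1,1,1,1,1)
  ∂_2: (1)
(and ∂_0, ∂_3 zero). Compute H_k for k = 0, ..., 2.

H_0: b_0 = 9 − 0 − 7 = 2; torsion from ∂_1 factors > 1: none. So H_0 = Z^2.
H_1: b_1 = 11 − 7 − 1 = 3; torsion from ∂_2 factors > 1: none. So H_1 = Z^3.
H_2: b_2 = 1 − 1 − 0 = 0; torsion from ∂_3 factors > 1: none. So H_2 = 0.

H_0 = Z^2,  H_1 = Z^3,  H_2 = 0.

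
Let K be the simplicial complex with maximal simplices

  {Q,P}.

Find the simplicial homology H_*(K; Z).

H_0 = Z,  H_1 = 0.

We work with the vertex ordering P < Q. The simplices of K, each written with vertices in increasing order, are:

  0-simplices (2): P, Q
  1-simplices (1): PQ

giving chain groups C_0 ≅ Z^2, C_1 ≅ Z^1.

The boundary map ∂_1: C_1 → C_0 maps an edge to its endpoints' difference, ∂[p,q] = q − p.
This gives a 2×1 integer matrix of rank 1; reducing to Smith normal form yields diagonal entries (1).

Reading off H_k = ker ∂_k / im ∂_{k+1}:

  H_0: rank C_0 − rank ∂_1 = 2 − 1 = 1, and the invariant factors of ∂_1 are all 1, so H_0 ≅ Z.
  H_1: rank ker ∂_1 − rank ∂_2 = (1 − 1) − 0 = 0, and there is no ∂_2, so H_1 ≅ 0.

As a check, the Euler characteristic is 2 − 1 = 1, which agrees with 1 − 0 = 1.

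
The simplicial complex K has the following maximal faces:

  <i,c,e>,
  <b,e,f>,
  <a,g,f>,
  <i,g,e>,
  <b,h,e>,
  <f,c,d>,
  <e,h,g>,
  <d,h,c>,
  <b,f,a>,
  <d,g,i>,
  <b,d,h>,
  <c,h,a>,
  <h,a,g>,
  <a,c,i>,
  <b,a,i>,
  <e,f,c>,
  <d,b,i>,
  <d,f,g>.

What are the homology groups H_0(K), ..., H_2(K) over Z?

Fix the vertex order a < b < c < d < e < f < g < h < i and write every simplex with vertices in increasing order. Then dim K = 2 and the simplices of K are:

  0-simplices (9): a, b, c, d, e, f, g, h, i
  1-simplices (27): ab, ac, af, ag, ah, ai, bd, be, bf, bh, bi, cd, ce, cf, ch, ci, df, dg, dh, di, ef, eg, eh, ei, fg, gh, gi
  2-simplices (18): abf, abi, ach, aci, afg, agh, bdh, bdi, bef, beh, cdf, cdh, cef, cei, dfg, dgi, egh, egi

Hence C_0 ≅ Z^9, C_1 ≅ Z^27, C_2 ≅ Z^18.

∂_1: C_1 → C_0 sends each edge [p,q] (with p < q) to q − p. For instance
  ∂ch = h − c.
As a 9×27 matrix over Z this has rank 8, with invariant factors (1,1,1,1,1,1,1,1).

The boundary map ∂_2: C_2 → C_1 sends each 2-simplex [p,q,r] to [q,r] − [p,r] + [p,q]. For instance
  ∂dfg = fg − dg + df,
  ∂beh = eh − bh + be.
The resulting 27×18 matrix has rank 17, and its Smith normal form has invariant factors (1,1,1,1,1,1,1,1,1,1,1,1,1,1,1,1,1).

From H_k ≅ ker(∂_k) / im(∂_{k+1}) we obtain:

  H_0: rank C_0 − rank ∂_1 = 9 − 8 = 1, and the invariant factors of ∂_1 are all 1, so H_0 ≅ Z.
  H_1: rank ker ∂_1 − rank ∂_2 = (27 − 8) − 17 = 2, and the invariant factors of ∂_2 are all 1, so H_1 ≅ Z^2.
  H_2: rank ker ∂_2 − rank ∂_3 = (18 − 17) − 0 = 1, and there is no ∂_3, so H_2 ≅ Z.

As a check, the Euler characteristic is 9 − 27 + 18 = 0, which agrees with 1 − 2 + 1 = 0.
(K is a triangulation of the torus T^2.)

H_0 ≅ Z,  H_1 ≅ Z^2,  H_2 ≅ Z.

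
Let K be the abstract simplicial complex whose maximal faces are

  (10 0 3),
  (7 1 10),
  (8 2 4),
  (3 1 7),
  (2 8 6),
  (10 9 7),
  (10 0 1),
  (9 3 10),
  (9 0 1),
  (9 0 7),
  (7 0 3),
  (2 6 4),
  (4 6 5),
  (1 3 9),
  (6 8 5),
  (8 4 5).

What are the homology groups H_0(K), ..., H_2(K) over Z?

H_0 = Z^2,  H_1 = Z/2Z,  H_2 = Z.

Order the vertices as 0 < 1 < 2 < 3 < 4 < 5 < 6 < 7 < 8 < 9 < 10. Listing each simplex with vertices in this order, K has dimension 2 with simplices:

  0-simplices (11): [0], [1], [2], [3], [4], [5], [6], [7], [8], [9], [10]
  1-simplices (24): (24 of them)
  2-simplices (16): [0,1,9], [0,1,10], [0,3,7], [0,3,10], [0,7,9], [1,3,7], [1,3,9], [1,7,10], [2,4,6], [2,4,8], [2,6,8], [3,9,10], [4,5,6], [4,5,8], [5,6,8], [7,9,10]

Hence C_0 ≅ Z^11, C_1 ≅ Z^24, C_2 ≅ Z^16.

Boundary ∂_1: C_1 → C_0 is given by ∂[p,q] = [q] − [p]. For instance
  ∂[1,9] = [9] − [1].
The 11×24 boundary matrix has rank 9 and Smith normal form diag(1,1,1,1,1,1,1,1,1).

∂_2: C_2 → C_1 acts by ∂[p,q,r] = [q,r] − [p,r] + [p,q]. For instance
  ∂[2,4,8] = [4,8] − [2,8] + [2,4],
  ∂[4,5,6] = [5,6] − [4,6] + [4,5].
The 24×16 boundary matrix has rank 15 and Smith normal form diag(1,1,1,1,1,1,1,1,1,1,1,1,1,1,2).

Now H_k = ker ∂_k / im ∂_{k+1}, so:

  H_0: rank C_0 − rank ∂_1 = 11 − 9 = 2, and the invariant factors of ∂_1 are all 1, so H_0 ≅ Z^2.
  H_1: rank ker ∂_1 − rank ∂_2 = (24 − 9) − 15 = 0, and ∂_2 has invariant factor 2 > 1, so H_1 ≅ Z/2Z.
  H_2: rank ker ∂_2 − rank ∂_3 = (16 − 15) − 0 = 1, and there is no ∂_3, so H_2 ≅ Z.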